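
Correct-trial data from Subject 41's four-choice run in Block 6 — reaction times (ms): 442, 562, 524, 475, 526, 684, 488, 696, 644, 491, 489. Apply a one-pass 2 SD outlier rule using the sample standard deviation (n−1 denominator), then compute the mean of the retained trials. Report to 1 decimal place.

547.4 ms

n = 11, ΣRT = 6021, M = 547.364
Σ(x−M)² = 77762.55; s = √(77762.55/10) = 88.183
Cutoffs: 547.364 ± 2·88.183 → [371.0, 723.7]
No RTs fall outside the cutoffs; all 11 retained. Mean = 6021/11 = 547.364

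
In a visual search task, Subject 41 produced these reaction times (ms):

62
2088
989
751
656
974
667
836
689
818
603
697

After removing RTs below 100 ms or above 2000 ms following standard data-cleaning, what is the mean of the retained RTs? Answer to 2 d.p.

768.00 ms

Excluded: 62, 2088
Retained (n=10): Σ = 7680
Mean = 7680/10 = 768.0000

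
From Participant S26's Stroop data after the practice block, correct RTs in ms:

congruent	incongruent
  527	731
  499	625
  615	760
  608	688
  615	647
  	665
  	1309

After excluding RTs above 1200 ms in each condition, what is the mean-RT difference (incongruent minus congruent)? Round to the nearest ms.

113 ms

incongruent: exclude 1309
M(congruent) = 2864/5 = 572.800
M(incongruent) = 4116/6 = 686.000
Difference = 686.000 − 572.800 = 113.200 ms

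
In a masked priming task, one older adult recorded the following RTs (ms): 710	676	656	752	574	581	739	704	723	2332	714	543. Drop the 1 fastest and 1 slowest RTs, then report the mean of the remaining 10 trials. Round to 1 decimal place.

Sorted: 543, 574, 581, 656, 676, 704, 710, 714, 723, 739, 752, 2332
Drop lowest 1 (543) and highest 1 (2332)
Remaining (n=10): Σ = 6829, mean = 6829/10 = 682.900

682.9 ms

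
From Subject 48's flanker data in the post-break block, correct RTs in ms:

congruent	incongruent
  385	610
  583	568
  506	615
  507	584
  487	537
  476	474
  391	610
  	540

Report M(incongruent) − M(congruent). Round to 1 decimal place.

M(congruent) = 3335/7 = 476.429
M(incongruent) = 4538/8 = 567.250
Difference = 567.250 − 476.429 = 90.821 ms

90.8 ms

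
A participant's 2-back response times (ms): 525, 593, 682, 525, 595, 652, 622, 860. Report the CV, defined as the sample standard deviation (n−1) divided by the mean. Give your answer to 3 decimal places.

n = 8, Σ = 5054, M = 631.7500
Σ(x−M)² = 80771.500; s = √(80771.500/7) = 107.4187
CV = 107.4187 / 631.7500 = 0.17003

0.170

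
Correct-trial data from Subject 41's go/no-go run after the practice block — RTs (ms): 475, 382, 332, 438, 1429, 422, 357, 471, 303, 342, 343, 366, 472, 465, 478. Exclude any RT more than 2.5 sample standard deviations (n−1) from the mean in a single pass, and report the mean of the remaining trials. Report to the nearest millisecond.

403 ms

n = 15, ΣRT = 7075, M = 471.667
Σ(x−M)² = 1033861.33; s = √(1033861.33/14) = 271.748
Cutoffs: 471.667 ± 2.5·271.748 → [-207.7, 1151.0]
Outside: 1429 → excluded.
Retained (n=14): Σ = 5646, mean = 5646/14 = 403.286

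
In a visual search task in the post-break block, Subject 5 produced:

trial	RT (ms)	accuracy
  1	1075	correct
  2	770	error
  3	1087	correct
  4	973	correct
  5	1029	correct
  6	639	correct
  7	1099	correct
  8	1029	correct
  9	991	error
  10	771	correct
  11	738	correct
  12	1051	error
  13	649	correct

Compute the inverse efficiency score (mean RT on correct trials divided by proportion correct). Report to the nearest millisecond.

Correct trials (n=10): 1075, 1087, 973, 1029, 639, 1099, 1029, 771, 738, 649
Mean correct RT = 9089/10 = 908.9000 ms
Proportion correct = 10/13
IES = 908.9000 / (10/13) = 1181.570 ms

1182 ms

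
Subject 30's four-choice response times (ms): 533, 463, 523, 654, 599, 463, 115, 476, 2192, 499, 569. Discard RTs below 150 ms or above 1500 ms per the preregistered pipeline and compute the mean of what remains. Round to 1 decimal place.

Excluded: 115, 2192
Retained (n=9): Σ = 4779
Mean = 4779/9 = 531.0000

531.0 ms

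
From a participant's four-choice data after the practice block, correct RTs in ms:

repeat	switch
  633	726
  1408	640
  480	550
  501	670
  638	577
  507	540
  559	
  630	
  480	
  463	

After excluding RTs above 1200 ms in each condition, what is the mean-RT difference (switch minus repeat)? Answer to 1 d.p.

repeat: exclude 1408
M(repeat) = 4891/9 = 543.444
M(switch) = 3703/6 = 617.167
Difference = 617.167 − 543.444 = 73.722 ms

73.7 ms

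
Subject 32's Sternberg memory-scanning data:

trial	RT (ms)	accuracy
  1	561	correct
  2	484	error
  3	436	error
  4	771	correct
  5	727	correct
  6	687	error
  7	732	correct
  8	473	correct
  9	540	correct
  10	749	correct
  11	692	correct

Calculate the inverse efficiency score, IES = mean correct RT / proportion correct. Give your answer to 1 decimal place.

Correct trials (n=8): 561, 771, 727, 732, 473, 540, 749, 692
Mean correct RT = 5245/8 = 655.6250 ms
Proportion correct = 8/11
IES = 655.6250 / (8/11) = 901.484 ms

901.5 ms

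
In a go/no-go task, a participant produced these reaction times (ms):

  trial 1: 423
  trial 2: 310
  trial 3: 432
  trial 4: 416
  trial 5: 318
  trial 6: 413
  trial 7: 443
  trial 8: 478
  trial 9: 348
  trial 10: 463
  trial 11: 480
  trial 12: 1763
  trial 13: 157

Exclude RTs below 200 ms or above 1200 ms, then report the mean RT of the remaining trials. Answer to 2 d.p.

411.27 ms

Excluded: 157, 1763
Retained (n=11): Σ = 4524
Mean = 4524/11 = 411.2727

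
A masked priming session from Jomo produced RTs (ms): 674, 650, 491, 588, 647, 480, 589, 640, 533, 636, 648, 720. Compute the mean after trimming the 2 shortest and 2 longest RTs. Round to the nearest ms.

616 ms

Sorted: 480, 491, 533, 588, 589, 636, 640, 647, 648, 650, 674, 720
Drop lowest 2 (480, 491) and highest 2 (674, 720)
Remaining (n=8): Σ = 4931, mean = 4931/8 = 616.375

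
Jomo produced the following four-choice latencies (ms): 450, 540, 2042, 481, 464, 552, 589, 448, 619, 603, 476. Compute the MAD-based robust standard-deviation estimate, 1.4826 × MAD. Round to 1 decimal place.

94.9 ms

Sorted: 448, 450, 464, 476, 481, 540, 552, 589, 603, 619, 2042 → median = 540
|x − 540| sorted: 0, 12, 49, 59, 63, 64, 76, 79, 90, 92, 1502 → MAD = 64
Robust SD ≈ 1.4826 × 64 = 94.886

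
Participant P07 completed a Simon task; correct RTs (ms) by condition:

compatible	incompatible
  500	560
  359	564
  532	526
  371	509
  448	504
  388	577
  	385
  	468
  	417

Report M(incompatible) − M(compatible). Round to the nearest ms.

M(compatible) = 2598/6 = 433.000
M(incompatible) = 4510/9 = 501.111
Difference = 501.111 − 433.000 = 68.111 ms

68 ms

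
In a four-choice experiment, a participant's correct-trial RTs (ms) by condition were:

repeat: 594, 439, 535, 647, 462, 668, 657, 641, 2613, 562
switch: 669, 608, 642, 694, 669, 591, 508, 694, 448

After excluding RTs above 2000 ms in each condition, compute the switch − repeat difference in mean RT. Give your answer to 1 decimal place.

35.3 ms

repeat: exclude 2613
M(repeat) = 5205/9 = 578.333
M(switch) = 5523/9 = 613.667
Difference = 613.667 − 578.333 = 35.333 ms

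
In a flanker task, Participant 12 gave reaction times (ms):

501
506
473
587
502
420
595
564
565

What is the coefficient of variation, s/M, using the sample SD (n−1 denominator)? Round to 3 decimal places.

0.111

n = 9, Σ = 4713, M = 523.6667
Σ(x−M)² = 27044.000; s = √(27044.000/8) = 58.1421
CV = 58.1421 / 523.6667 = 0.11103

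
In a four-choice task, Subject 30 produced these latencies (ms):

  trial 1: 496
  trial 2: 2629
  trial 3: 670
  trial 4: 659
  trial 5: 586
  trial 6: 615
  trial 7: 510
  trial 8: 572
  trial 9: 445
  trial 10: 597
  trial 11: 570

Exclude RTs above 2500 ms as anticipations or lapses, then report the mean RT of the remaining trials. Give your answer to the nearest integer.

Excluded: 2629
Retained (n=10): Σ = 5720
Mean = 5720/10 = 572.0000

572 ms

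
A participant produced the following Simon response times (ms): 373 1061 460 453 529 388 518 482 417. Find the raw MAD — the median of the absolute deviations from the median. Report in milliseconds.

Sorted: 373, 388, 417, 453, 460, 482, 518, 529, 1061 → median = 460
|x − 460|: 87, 601, 0, 7, 69, 72, 58, 22, 43
Sorted deviations: 0, 7, 22, 43, 58, 69, 72, 87, 601 → MAD = 58

58 ms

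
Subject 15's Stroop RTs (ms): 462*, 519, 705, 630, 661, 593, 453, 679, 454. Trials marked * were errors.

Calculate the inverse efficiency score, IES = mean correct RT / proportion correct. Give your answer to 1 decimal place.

660.1 ms

Correct trials (n=8): 519, 705, 630, 661, 593, 453, 679, 454
Mean correct RT = 4694/8 = 586.7500 ms
Proportion correct = 8/9
IES = 586.7500 / (8/9) = 660.094 ms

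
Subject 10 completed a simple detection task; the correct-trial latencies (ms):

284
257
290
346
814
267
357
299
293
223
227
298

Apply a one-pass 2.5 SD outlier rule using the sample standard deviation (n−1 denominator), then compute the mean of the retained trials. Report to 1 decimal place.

n = 12, ΣRT = 3955, M = 329.583
Σ(x−M)² = 273664.92; s = √(273664.92/11) = 157.730
Cutoffs: 329.583 ± 2.5·157.730 → [-64.7, 723.9]
Outside: 814 → excluded.
Retained (n=11): Σ = 3141, mean = 3141/11 = 285.545

285.5 ms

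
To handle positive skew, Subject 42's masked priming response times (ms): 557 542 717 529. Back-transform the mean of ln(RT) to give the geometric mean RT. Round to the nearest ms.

ln(RT): 6.3226, 6.2953, 6.5751, 6.2710
Mean ln(RT) = 25.4639/4 = 6.36597
Geometric mean = exp(6.36597) = 581.71 ms

582 ms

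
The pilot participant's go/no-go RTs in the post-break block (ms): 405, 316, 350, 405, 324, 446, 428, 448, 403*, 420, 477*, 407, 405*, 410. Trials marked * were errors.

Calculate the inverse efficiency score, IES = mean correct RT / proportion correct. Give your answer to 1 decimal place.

504.3 ms

Correct trials (n=11): 405, 316, 350, 405, 324, 446, 428, 448, 420, 407, 410
Mean correct RT = 4359/11 = 396.2727 ms
Proportion correct = 11/14
IES = 396.2727 / (11/14) = 504.347 ms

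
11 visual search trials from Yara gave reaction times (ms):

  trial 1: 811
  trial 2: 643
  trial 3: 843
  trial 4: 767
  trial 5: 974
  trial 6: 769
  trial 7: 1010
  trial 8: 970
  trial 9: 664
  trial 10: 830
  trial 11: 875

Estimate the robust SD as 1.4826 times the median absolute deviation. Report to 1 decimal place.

Sorted: 643, 664, 767, 769, 811, 830, 843, 875, 970, 974, 1010 → median = 830
|x − 830| sorted: 0, 13, 19, 45, 61, 63, 140, 144, 166, 180, 187 → MAD = 63
Robust SD ≈ 1.4826 × 63 = 93.404

93.4 ms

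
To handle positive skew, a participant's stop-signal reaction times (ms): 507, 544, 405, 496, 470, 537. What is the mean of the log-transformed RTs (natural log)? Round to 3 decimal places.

6.196

ln(RT): 6.2285, 6.2989, 6.0039, 6.2066, 6.1527, 6.2860
Σ ln(RT) = 37.1767
Mean = 37.1767/6 = 6.19611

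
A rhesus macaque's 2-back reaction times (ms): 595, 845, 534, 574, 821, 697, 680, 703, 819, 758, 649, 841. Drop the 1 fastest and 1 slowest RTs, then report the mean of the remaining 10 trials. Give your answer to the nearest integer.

714 ms

Sorted: 534, 574, 595, 649, 680, 697, 703, 758, 819, 821, 841, 845
Drop lowest 1 (534) and highest 1 (845)
Remaining (n=10): Σ = 7137, mean = 7137/10 = 713.700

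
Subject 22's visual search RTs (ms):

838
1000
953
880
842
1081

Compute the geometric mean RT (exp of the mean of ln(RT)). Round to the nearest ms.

ln(RT): 6.7310, 6.9078, 6.8596, 6.7799, 6.7358, 6.9856
Mean ln(RT) = 40.9997/6 = 6.83329
Geometric mean = exp(6.83329) = 928.24 ms

928 ms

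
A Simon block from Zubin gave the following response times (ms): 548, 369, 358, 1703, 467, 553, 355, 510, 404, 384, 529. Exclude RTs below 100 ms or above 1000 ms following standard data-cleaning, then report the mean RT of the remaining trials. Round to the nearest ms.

Excluded: 1703
Retained (n=10): Σ = 4477
Mean = 4477/10 = 447.7000

448 ms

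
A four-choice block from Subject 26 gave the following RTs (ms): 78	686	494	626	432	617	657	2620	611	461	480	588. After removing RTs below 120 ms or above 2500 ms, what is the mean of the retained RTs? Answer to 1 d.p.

565.2 ms

Excluded: 78, 2620
Retained (n=10): Σ = 5652
Mean = 5652/10 = 565.2000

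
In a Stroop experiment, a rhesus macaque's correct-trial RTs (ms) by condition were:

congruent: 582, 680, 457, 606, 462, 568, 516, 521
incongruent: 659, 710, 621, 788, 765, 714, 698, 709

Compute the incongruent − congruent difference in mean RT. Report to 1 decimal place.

M(congruent) = 4392/8 = 549.000
M(incongruent) = 5664/8 = 708.000
Difference = 708.000 − 549.000 = 159.000 ms

159.0 ms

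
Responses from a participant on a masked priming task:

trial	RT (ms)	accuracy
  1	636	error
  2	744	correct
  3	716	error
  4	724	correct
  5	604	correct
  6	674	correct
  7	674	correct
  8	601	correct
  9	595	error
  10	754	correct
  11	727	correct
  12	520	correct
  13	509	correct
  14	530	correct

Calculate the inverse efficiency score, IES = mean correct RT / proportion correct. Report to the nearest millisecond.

Correct trials (n=11): 744, 724, 604, 674, 674, 601, 754, 727, 520, 509, 530
Mean correct RT = 7061/11 = 641.9091 ms
Proportion correct = 11/14
IES = 641.9091 / (11/14) = 816.975 ms

817 ms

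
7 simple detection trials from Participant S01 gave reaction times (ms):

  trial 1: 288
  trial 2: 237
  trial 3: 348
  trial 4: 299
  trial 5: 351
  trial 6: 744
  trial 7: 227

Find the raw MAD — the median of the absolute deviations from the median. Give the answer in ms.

52 ms

Sorted: 227, 237, 288, 299, 348, 351, 744 → median = 299
|x − 299|: 11, 62, 49, 0, 52, 445, 72
Sorted deviations: 0, 11, 49, 52, 62, 72, 445 → MAD = 52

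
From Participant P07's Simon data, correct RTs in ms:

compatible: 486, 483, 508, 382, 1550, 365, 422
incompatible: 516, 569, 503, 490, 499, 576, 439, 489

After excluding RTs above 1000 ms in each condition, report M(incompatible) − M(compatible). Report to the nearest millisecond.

69 ms

compatible: exclude 1550
M(compatible) = 2646/6 = 441.000
M(incompatible) = 4081/8 = 510.125
Difference = 510.125 − 441.000 = 69.125 ms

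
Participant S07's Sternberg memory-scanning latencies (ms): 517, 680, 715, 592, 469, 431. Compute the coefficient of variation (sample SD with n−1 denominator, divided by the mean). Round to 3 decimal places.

n = 6, Σ = 3404, M = 567.3333
Σ(x−M)² = 65897.333; s = √(65897.333/5) = 114.8019
CV = 114.8019 / 567.3333 = 0.20235

0.202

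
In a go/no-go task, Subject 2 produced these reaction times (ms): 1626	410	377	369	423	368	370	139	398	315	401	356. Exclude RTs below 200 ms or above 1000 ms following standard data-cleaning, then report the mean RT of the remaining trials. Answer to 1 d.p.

378.7 ms

Excluded: 139, 1626
Retained (n=10): Σ = 3787
Mean = 3787/10 = 378.7000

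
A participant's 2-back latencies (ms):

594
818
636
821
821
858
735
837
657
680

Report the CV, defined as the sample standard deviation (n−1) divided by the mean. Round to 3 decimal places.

n = 10, Σ = 7457, M = 745.7000
Σ(x−M)² = 84860.100; s = √(84860.100/9) = 97.1025
CV = 97.1025 / 745.7000 = 0.13022

0.130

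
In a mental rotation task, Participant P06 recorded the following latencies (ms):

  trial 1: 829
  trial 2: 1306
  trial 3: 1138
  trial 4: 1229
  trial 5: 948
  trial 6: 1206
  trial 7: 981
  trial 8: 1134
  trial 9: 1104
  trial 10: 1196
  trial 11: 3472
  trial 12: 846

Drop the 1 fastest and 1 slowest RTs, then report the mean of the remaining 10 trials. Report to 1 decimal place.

Sorted: 829, 846, 948, 981, 1104, 1134, 1138, 1196, 1206, 1229, 1306, 3472
Drop lowest 1 (829) and highest 1 (3472)
Remaining (n=10): Σ = 11088, mean = 11088/10 = 1108.800

1108.8 ms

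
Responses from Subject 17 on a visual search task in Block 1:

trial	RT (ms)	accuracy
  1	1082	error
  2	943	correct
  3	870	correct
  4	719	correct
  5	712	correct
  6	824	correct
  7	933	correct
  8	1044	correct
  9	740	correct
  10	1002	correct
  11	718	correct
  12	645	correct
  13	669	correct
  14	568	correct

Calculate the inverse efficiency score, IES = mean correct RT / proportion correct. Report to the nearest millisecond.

Correct trials (n=13): 943, 870, 719, 712, 824, 933, 1044, 740, 1002, 718, 645, 669, 568
Mean correct RT = 10387/13 = 799.0000 ms
Proportion correct = 13/14
IES = 799.0000 / (13/14) = 860.462 ms

860 ms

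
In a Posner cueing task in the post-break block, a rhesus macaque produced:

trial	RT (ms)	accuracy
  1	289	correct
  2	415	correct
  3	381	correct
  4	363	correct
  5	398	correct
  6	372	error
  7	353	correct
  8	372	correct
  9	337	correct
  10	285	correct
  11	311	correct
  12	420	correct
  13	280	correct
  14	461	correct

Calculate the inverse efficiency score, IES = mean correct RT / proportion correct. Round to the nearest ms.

386 ms

Correct trials (n=13): 289, 415, 381, 363, 398, 353, 372, 337, 285, 311, 420, 280, 461
Mean correct RT = 4665/13 = 358.8462 ms
Proportion correct = 13/14
IES = 358.8462 / (13/14) = 386.450 ms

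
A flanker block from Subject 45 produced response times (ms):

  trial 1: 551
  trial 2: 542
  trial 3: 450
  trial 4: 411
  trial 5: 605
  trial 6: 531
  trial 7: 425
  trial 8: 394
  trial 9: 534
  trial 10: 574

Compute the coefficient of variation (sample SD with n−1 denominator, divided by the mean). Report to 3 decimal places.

0.149

n = 10, Σ = 5017, M = 501.7000
Σ(x−M)² = 50236.100; s = √(50236.100/9) = 74.7114
CV = 74.7114 / 501.7000 = 0.14892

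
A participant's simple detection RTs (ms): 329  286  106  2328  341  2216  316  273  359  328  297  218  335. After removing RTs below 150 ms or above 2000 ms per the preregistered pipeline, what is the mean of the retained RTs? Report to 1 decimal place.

Excluded: 106, 2216, 2328
Retained (n=10): Σ = 3082
Mean = 3082/10 = 308.2000

308.2 ms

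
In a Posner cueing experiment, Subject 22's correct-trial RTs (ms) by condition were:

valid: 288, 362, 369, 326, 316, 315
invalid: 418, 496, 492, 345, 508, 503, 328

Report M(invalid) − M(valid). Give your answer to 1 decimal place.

M(valid) = 1976/6 = 329.333
M(invalid) = 3090/7 = 441.429
Difference = 441.429 − 329.333 = 112.095 ms

112.1 ms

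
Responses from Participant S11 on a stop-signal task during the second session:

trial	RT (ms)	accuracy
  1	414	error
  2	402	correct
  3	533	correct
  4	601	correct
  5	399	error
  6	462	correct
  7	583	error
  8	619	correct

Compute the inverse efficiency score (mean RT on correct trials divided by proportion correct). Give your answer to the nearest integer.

Correct trials (n=5): 402, 533, 601, 462, 619
Mean correct RT = 2617/5 = 523.4000 ms
Proportion correct = 5/8
IES = 523.4000 / (5/8) = 837.440 ms

837 ms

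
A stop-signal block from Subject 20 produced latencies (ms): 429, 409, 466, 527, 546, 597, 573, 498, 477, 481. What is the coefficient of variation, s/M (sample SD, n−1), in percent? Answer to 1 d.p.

n = 10, Σ = 5003, M = 500.3000
Σ(x−M)² = 32954.100; s = √(32954.100/9) = 60.5109
CV = 60.5109 / 500.3000 = 0.12095 = 12.095%

12.1%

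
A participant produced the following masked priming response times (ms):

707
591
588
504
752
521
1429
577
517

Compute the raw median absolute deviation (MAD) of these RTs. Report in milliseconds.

71 ms

Sorted: 504, 517, 521, 577, 588, 591, 707, 752, 1429 → median = 588
|x − 588|: 119, 3, 0, 84, 164, 67, 841, 11, 71
Sorted deviations: 0, 3, 11, 67, 71, 84, 119, 164, 841 → MAD = 71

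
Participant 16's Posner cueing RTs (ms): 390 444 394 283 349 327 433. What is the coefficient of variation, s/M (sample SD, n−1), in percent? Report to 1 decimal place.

15.5%

n = 7, Σ = 2620, M = 374.2857
Σ(x−M)² = 20151.429; s = √(20151.429/6) = 57.9532
CV = 57.9532 / 374.2857 = 0.15484 = 15.484%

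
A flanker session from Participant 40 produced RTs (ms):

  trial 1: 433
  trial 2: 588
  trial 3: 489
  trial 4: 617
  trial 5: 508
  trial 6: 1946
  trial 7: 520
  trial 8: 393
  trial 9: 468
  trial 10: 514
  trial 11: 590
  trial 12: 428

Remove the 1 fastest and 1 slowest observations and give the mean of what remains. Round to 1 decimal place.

Sorted: 393, 428, 433, 468, 489, 508, 514, 520, 588, 590, 617, 1946
Drop lowest 1 (393) and highest 1 (1946)
Remaining (n=10): Σ = 5155, mean = 5155/10 = 515.500

515.5 ms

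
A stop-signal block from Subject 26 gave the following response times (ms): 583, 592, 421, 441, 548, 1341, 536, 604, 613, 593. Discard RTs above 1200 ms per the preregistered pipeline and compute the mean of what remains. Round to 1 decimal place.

547.9 ms

Excluded: 1341
Retained (n=9): Σ = 4931
Mean = 4931/9 = 547.8889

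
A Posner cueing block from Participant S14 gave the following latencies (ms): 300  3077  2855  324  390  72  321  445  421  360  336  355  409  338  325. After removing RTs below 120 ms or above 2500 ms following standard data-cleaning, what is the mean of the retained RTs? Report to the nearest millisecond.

Excluded: 72, 2855, 3077
Retained (n=12): Σ = 4324
Mean = 4324/12 = 360.3333

360 ms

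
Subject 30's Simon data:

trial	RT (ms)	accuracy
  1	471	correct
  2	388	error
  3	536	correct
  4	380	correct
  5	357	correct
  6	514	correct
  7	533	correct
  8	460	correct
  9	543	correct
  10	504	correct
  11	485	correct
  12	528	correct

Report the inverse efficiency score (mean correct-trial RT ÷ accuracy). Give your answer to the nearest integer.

527 ms

Correct trials (n=11): 471, 536, 380, 357, 514, 533, 460, 543, 504, 485, 528
Mean correct RT = 5311/11 = 482.8182 ms
Proportion correct = 11/12
IES = 482.8182 / (11/12) = 526.711 ms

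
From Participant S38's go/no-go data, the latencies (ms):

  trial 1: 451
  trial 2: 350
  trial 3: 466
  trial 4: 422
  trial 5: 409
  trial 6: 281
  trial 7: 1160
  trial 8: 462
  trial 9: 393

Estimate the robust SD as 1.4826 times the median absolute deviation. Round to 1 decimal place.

Sorted: 281, 350, 393, 409, 422, 451, 462, 466, 1160 → median = 422
|x − 422| sorted: 0, 13, 29, 29, 40, 44, 72, 141, 738 → MAD = 40
Robust SD ≈ 1.4826 × 40 = 59.304

59.3 ms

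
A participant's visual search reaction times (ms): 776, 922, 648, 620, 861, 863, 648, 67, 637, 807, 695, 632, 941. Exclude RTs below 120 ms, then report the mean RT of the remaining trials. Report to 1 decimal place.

754.2 ms

Excluded: 67
Retained (n=12): Σ = 9050
Mean = 9050/12 = 754.1667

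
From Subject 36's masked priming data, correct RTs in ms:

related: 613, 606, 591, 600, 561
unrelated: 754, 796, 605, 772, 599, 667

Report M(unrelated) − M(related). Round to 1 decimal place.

104.6 ms

M(related) = 2971/5 = 594.200
M(unrelated) = 4193/6 = 698.833
Difference = 698.833 − 594.200 = 104.633 ms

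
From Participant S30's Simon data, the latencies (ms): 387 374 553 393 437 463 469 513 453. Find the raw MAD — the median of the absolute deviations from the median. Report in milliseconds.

Sorted: 374, 387, 393, 437, 453, 463, 469, 513, 553 → median = 453
|x − 453|: 66, 79, 100, 60, 16, 10, 16, 60, 0
Sorted deviations: 0, 10, 16, 16, 60, 60, 66, 79, 100 → MAD = 60

60 ms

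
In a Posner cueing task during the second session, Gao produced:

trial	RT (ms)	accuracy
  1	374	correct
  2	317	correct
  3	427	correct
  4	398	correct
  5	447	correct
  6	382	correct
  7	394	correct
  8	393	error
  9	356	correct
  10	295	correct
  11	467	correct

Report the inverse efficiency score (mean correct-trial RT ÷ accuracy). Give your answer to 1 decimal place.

424.3 ms

Correct trials (n=10): 374, 317, 427, 398, 447, 382, 394, 356, 295, 467
Mean correct RT = 3857/10 = 385.7000 ms
Proportion correct = 10/11
IES = 385.7000 / (10/11) = 424.270 ms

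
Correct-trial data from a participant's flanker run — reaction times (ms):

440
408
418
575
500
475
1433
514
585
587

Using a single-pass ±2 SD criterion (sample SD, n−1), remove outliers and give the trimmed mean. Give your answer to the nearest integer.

n = 10, ΣRT = 5935, M = 593.500
Σ(x−M)² = 823094.50; s = √(823094.50/9) = 302.415
Cutoffs: 593.500 ± 2·302.415 → [-11.3, 1198.3]
Outside: 1433 → excluded.
Retained (n=9): Σ = 4502, mean = 4502/9 = 500.222

500 ms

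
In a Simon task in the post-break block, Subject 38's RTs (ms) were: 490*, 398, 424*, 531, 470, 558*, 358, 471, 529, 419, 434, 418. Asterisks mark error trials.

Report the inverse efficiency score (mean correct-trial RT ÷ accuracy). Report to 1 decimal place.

596.7 ms

Correct trials (n=9): 398, 531, 470, 358, 471, 529, 419, 434, 418
Mean correct RT = 4028/9 = 447.5556 ms
Proportion correct = 9/12
IES = 447.5556 / (9/12) = 596.741 ms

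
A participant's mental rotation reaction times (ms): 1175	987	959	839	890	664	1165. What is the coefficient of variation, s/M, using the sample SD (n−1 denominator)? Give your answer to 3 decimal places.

n = 7, Σ = 6679, M = 954.1429
Σ(x−M)² = 195896.857; s = √(195896.857/6) = 180.6917
CV = 180.6917 / 954.1429 = 0.18938

0.189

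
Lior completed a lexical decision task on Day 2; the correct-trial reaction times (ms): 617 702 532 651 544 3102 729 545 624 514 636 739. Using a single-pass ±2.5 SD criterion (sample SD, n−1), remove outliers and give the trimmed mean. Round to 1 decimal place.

621.2 ms

n = 12, ΣRT = 9935, M = 827.917
Σ(x−M)² = 5705960.92; s = √(5705960.92/11) = 720.225
Cutoffs: 827.917 ± 2.5·720.225 → [-972.6, 2628.5]
Outside: 3102 → excluded.
Retained (n=11): Σ = 6833, mean = 6833/11 = 621.182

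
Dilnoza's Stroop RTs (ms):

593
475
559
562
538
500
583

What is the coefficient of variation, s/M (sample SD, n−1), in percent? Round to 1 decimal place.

n = 7, Σ = 3810, M = 544.2857
Σ(x−M)² = 11203.429; s = √(11203.429/6) = 43.2116
CV = 43.2116 / 544.2857 = 0.07939 = 7.939%

7.9%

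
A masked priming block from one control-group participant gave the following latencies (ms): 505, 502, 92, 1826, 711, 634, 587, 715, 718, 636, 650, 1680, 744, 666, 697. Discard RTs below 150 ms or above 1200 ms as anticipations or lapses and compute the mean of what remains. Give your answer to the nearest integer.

647 ms

Excluded: 92, 1680, 1826
Retained (n=12): Σ = 7765
Mean = 7765/12 = 647.0833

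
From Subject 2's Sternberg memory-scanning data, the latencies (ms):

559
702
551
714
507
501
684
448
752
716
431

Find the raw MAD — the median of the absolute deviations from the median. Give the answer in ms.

Sorted: 431, 448, 501, 507, 551, 559, 684, 702, 714, 716, 752 → median = 559
|x − 559|: 0, 143, 8, 155, 52, 58, 125, 111, 193, 157, 128
Sorted deviations: 0, 8, 52, 58, 111, 125, 128, 143, 155, 157, 193 → MAD = 125

125 ms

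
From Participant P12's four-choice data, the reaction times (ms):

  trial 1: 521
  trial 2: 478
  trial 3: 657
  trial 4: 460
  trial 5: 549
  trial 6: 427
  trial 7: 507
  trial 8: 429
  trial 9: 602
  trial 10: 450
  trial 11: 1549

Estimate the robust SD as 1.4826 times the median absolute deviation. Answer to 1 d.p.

84.5 ms

Sorted: 427, 429, 450, 460, 478, 507, 521, 549, 602, 657, 1549 → median = 507
|x − 507| sorted: 0, 14, 29, 42, 47, 57, 78, 80, 95, 150, 1042 → MAD = 57
Robust SD ≈ 1.4826 × 57 = 84.508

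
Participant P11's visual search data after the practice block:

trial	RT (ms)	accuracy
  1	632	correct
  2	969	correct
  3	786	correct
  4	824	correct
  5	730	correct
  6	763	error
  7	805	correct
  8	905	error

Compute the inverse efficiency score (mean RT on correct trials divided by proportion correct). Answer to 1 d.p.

1054.7 ms

Correct trials (n=6): 632, 969, 786, 824, 730, 805
Mean correct RT = 4746/6 = 791.0000 ms
Proportion correct = 6/8
IES = 791.0000 / (6/8) = 1054.667 ms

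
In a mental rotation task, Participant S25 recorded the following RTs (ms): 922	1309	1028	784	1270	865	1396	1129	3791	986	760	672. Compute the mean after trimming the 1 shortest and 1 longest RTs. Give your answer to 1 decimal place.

1044.9 ms

Sorted: 672, 760, 784, 865, 922, 986, 1028, 1129, 1270, 1309, 1396, 3791
Drop lowest 1 (672) and highest 1 (3791)
Remaining (n=10): Σ = 10449, mean = 10449/10 = 1044.900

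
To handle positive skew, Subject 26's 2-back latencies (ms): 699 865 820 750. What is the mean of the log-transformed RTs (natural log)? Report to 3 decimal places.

ln(RT): 6.5497, 6.7627, 6.7093, 6.6201
Σ ln(RT) = 26.6418
Mean = 26.6418/4 = 6.66044

6.660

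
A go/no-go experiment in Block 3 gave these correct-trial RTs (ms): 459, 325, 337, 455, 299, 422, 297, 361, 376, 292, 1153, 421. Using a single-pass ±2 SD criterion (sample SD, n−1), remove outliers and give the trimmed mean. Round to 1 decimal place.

n = 12, ΣRT = 5197, M = 433.083
Σ(x−M)² = 605470.92; s = √(605470.92/11) = 234.612
Cutoffs: 433.083 ± 2·234.612 → [-36.1, 902.3]
Outside: 1153 → excluded.
Retained (n=11): Σ = 4044, mean = 4044/11 = 367.636

367.6 ms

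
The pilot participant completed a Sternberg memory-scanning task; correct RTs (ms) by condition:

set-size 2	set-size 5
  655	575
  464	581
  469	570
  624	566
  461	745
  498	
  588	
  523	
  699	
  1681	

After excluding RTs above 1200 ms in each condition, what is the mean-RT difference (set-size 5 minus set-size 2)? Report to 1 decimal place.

set-size 2: exclude 1681
M(set-size 2) = 4981/9 = 553.444
M(set-size 5) = 3037/5 = 607.400
Difference = 607.400 − 553.444 = 53.956 ms

54.0 ms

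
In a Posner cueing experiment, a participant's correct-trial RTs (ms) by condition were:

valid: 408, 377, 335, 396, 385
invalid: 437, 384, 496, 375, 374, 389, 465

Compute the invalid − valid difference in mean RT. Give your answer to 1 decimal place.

36.9 ms

M(valid) = 1901/5 = 380.200
M(invalid) = 2920/7 = 417.143
Difference = 417.143 − 380.200 = 36.943 ms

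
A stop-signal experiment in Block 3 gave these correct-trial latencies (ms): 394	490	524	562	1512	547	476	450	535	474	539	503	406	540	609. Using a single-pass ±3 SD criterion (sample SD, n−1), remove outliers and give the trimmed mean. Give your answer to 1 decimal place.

n = 15, ΣRT = 8561, M = 570.733
Σ(x−M)² = 995884.93; s = √(995884.93/14) = 266.711
Cutoffs: 570.733 ± 3·266.711 → [-229.4, 1370.9]
Outside: 1512 → excluded.
Retained (n=14): Σ = 7049, mean = 7049/14 = 503.500

503.5 ms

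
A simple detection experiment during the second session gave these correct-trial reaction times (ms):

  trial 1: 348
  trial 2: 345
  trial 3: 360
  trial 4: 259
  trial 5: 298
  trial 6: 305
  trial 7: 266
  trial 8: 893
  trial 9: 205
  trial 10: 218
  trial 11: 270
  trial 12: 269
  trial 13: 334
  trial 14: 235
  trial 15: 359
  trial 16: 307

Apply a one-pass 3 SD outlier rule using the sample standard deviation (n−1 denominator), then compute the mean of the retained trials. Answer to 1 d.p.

291.9 ms

n = 16, ΣRT = 5271, M = 329.438
Σ(x−M)² = 375099.94; s = √(375099.94/15) = 158.135
Cutoffs: 329.438 ± 3·158.135 → [-145.0, 803.8]
Outside: 893 → excluded.
Retained (n=15): Σ = 4378, mean = 4378/15 = 291.867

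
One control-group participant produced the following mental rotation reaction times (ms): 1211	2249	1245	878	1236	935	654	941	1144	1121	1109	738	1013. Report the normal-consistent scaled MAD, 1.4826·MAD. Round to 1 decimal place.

201.6 ms

Sorted: 654, 738, 878, 935, 941, 1013, 1109, 1121, 1144, 1211, 1236, 1245, 2249 → median = 1109
|x − 1109| sorted: 0, 12, 35, 96, 102, 127, 136, 168, 174, 231, 371, 455, 1140 → MAD = 136
Robust SD ≈ 1.4826 × 136 = 201.634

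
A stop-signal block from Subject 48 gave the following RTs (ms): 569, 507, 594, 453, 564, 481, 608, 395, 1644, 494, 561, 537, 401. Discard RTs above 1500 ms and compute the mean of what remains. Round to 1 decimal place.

Excluded: 1644
Retained (n=12): Σ = 6164
Mean = 6164/12 = 513.6667

513.7 ms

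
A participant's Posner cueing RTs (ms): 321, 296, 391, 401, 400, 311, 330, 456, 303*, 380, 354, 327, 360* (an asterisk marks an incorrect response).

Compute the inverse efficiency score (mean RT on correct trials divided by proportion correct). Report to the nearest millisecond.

426 ms

Correct trials (n=11): 321, 296, 391, 401, 400, 311, 330, 456, 380, 354, 327
Mean correct RT = 3967/11 = 360.6364 ms
Proportion correct = 11/13
IES = 360.6364 / (11/13) = 426.207 ms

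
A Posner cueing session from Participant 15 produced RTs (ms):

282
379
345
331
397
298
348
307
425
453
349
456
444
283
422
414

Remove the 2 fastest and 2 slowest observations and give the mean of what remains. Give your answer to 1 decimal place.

Sorted: 282, 283, 298, 307, 331, 345, 348, 349, 379, 397, 414, 422, 425, 444, 453, 456
Drop lowest 2 (282, 283) and highest 2 (453, 456)
Remaining (n=12): Σ = 4459, mean = 4459/12 = 371.583

371.6 ms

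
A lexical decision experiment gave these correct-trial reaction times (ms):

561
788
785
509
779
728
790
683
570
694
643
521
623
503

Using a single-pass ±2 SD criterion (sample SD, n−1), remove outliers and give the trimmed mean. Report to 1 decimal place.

n = 14, ΣRT = 9177, M = 655.500
Σ(x−M)² = 155425.50; s = √(155425.50/13) = 109.343
Cutoffs: 655.500 ± 2·109.343 → [436.8, 874.2]
No RTs fall outside the cutoffs; all 14 retained. Mean = 9177/14 = 655.500

655.5 ms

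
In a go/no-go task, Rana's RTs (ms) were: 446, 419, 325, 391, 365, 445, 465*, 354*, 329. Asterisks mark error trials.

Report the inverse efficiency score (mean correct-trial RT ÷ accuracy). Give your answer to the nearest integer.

Correct trials (n=7): 446, 419, 325, 391, 365, 445, 329
Mean correct RT = 2720/7 = 388.5714 ms
Proportion correct = 7/9
IES = 388.5714 / (7/9) = 499.592 ms

500 ms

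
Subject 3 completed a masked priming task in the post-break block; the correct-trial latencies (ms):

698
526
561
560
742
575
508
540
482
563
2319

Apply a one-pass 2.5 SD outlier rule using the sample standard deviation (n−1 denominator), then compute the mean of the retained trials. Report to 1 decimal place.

575.5 ms

n = 11, ΣRT = 8074, M = 734.000
Σ(x−M)² = 2823792.00; s = √(2823792.00/10) = 531.394
Cutoffs: 734.000 ± 2.5·531.394 → [-594.5, 2062.5]
Outside: 2319 → excluded.
Retained (n=10): Σ = 5755, mean = 5755/10 = 575.500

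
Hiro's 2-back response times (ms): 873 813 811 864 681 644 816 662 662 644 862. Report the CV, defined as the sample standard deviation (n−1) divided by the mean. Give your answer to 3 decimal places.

0.129

n = 11, Σ = 8332, M = 757.4545
Σ(x−M)² = 94824.727; s = √(94824.727/10) = 97.3780
CV = 97.3780 / 757.4545 = 0.12856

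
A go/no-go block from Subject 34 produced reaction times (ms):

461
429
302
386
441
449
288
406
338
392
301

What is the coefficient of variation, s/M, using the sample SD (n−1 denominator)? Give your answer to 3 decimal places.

n = 11, Σ = 4193, M = 381.1818
Σ(x−M)² = 40837.636; s = √(40837.636/10) = 63.9043
CV = 63.9043 / 381.1818 = 0.16765

0.168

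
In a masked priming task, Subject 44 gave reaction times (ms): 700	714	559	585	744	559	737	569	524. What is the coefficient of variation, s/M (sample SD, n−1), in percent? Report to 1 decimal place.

n = 9, Σ = 5691, M = 632.3333
Σ(x−M)² = 63416.000; s = √(63416.000/8) = 89.0337
CV = 89.0337 / 632.3333 = 0.14080 = 14.080%

14.1%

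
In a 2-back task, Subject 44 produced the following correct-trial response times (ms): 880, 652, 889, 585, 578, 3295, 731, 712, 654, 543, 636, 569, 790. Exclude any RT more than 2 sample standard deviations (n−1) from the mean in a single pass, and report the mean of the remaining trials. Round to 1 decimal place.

n = 13, ΣRT = 11514, M = 885.692
Σ(x−M)² = 6441524.77; s = √(6441524.77/12) = 732.662
Cutoffs: 885.692 ± 2·732.662 → [-579.6, 2351.0]
Outside: 3295 → excluded.
Retained (n=12): Σ = 8219, mean = 8219/12 = 684.917

684.9 ms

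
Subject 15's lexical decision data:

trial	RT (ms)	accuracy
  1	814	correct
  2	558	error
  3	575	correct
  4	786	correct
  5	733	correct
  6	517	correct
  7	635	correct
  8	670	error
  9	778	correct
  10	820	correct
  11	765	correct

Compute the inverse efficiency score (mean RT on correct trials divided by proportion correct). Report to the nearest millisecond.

872 ms

Correct trials (n=9): 814, 575, 786, 733, 517, 635, 778, 820, 765
Mean correct RT = 6423/9 = 713.6667 ms
Proportion correct = 9/11
IES = 713.6667 / (9/11) = 872.259 ms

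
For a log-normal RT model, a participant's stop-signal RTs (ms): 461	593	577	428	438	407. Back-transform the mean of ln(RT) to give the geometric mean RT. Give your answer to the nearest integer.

ln(RT): 6.1334, 6.3852, 6.3578, 6.0591, 6.0822, 6.0088
Mean ln(RT) = 37.0266/6 = 6.17110
Geometric mean = exp(6.17110) = 478.71 ms

479 ms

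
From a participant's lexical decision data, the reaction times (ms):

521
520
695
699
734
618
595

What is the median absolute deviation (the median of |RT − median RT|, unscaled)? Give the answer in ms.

Sorted: 520, 521, 595, 618, 695, 699, 734 → median = 618
|x − 618|: 97, 98, 77, 81, 116, 0, 23
Sorted deviations: 0, 23, 77, 81, 97, 98, 116 → MAD = 81

81 ms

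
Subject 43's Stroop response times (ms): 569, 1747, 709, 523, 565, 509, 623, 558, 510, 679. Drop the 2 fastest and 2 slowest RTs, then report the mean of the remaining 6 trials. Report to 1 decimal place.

Sorted: 509, 510, 523, 558, 565, 569, 623, 679, 709, 1747
Drop lowest 2 (509, 510) and highest 2 (709, 1747)
Remaining (n=6): Σ = 3517, mean = 3517/6 = 586.167

586.2 ms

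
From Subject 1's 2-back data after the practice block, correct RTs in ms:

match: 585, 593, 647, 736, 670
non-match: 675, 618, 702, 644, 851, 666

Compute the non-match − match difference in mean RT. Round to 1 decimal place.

M(match) = 3231/5 = 646.200
M(non-match) = 4156/6 = 692.667
Difference = 692.667 − 646.200 = 46.467 ms

46.5 ms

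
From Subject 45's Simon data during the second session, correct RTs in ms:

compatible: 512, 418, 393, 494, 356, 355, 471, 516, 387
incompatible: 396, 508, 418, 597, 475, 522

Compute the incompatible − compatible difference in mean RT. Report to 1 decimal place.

M(compatible) = 3902/9 = 433.556
M(incompatible) = 2916/6 = 486.000
Difference = 486.000 − 433.556 = 52.444 ms

52.4 ms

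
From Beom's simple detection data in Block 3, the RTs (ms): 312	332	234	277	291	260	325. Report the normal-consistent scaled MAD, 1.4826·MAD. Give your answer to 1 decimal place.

Sorted: 234, 260, 277, 291, 312, 325, 332 → median = 291
|x − 291| sorted: 0, 14, 21, 31, 34, 41, 57 → MAD = 31
Robust SD ≈ 1.4826 × 31 = 45.961

46.0 ms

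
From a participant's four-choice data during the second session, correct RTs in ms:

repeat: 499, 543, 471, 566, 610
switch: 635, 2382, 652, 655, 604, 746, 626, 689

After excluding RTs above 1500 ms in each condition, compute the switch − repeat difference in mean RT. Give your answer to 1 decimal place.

120.3 ms

switch: exclude 2382
M(repeat) = 2689/5 = 537.800
M(switch) = 4607/7 = 658.143
Difference = 658.143 − 537.800 = 120.343 ms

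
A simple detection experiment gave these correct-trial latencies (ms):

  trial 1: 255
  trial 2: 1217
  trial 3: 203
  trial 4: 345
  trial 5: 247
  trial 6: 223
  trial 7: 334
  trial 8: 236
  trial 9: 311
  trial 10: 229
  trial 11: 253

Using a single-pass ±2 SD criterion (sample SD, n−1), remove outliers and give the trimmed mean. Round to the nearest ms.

264 ms

n = 11, ΣRT = 3853, M = 350.273
Σ(x−M)² = 847908.18; s = √(847908.18/10) = 291.189
Cutoffs: 350.273 ± 2·291.189 → [-232.1, 932.6]
Outside: 1217 → excluded.
Retained (n=10): Σ = 2636, mean = 2636/10 = 263.600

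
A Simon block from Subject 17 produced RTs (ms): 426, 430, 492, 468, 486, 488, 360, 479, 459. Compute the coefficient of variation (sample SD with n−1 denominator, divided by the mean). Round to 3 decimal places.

0.094

n = 9, Σ = 4088, M = 454.2222
Σ(x−M)² = 14665.556; s = √(14665.556/8) = 42.8158
CV = 42.8158 / 454.2222 = 0.09426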